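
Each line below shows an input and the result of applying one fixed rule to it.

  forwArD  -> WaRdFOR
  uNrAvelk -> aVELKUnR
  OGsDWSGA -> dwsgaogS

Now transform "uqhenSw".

ENsWUQH

The rule is to move the first 3 characters to the end (rotate left by 3), then flip the case of every letter.
Doing the same to "uqhenSw": "ENsWUQH".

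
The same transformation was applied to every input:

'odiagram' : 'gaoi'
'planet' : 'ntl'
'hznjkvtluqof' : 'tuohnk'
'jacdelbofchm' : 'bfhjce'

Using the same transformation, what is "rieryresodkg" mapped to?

eokrey

What's happening: swap the front and back halves of the string, then keep every other character starting from the first (positions 1st, 3rd, 5th, ...).
On "rieryresodkg": the first step gives "esodkgrieryr", and the second then gives "eokrey".
(Check on "jacdelbofchm": → "bofchmjacdel" → "bfhjce" ✓)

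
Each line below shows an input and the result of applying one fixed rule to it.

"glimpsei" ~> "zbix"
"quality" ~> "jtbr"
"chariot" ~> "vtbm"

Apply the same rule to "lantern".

egxg

Looking at the pairs, the operation is to keep every other character starting from the first (positions 1st, 3rd, 5th, ...), then shift every letter 7 places backward in the alphabet (wrapping around).
Starting from "lantern": after the first operation, "lnen"; after the second, "egxg".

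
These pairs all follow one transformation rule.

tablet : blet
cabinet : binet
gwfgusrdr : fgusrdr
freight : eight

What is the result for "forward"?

rward

Rule — delete the first 2 characters.
"forward" → "rward".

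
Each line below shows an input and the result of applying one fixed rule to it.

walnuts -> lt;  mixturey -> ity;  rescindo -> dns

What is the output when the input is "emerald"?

dl

Rule — sort the characters into alphabetical order, then keep one character in every 3, starting at position 2 (positions 2nd, 5th, 8th, ...).
Starting from "emerald": after the first operation, "adeelmr"; after the second, "dl".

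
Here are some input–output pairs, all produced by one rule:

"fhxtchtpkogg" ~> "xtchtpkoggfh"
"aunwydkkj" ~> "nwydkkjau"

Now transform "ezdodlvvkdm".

The pattern: move the first 2 characters to the end (rotate left by 2).
Doing the same to "ezdodlvvkdm": "dodlvvkdmez".

dodlvvkdmez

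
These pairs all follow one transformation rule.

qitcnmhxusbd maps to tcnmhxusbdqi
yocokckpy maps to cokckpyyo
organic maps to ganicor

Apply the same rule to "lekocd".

Looking at the pairs, the operation is to move the first 2 characters to the end (rotate left by 2).
Doing the same to "lekocd": "kocdle".

kocdle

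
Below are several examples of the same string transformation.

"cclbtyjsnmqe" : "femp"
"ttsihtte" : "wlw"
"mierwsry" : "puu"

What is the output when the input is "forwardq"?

izg

Looking at the pairs, the operation is to keep one character in every 3, starting at position 1 (positions 1st, 4th, 7th, ...), then shift every letter 3 places forward in the alphabet (wrapping around).
Starting from "forwardq": after the first operation, "fwd"; after the second, "izg".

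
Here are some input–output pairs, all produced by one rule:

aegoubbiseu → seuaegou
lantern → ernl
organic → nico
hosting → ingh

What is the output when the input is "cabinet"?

In each case the input is transformed by: move the last 3 characters to the front (rotate right by 3), then delete the last 3 characters.
On "cabinet": the first step gives "netcabi", and the second then gives "netc".

netc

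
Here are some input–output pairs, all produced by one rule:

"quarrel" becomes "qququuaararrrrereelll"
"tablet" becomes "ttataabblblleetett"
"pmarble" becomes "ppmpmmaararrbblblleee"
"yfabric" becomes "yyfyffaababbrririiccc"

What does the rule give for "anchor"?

aananncchchhoororr

The transformation: repeat every character 3 times, then swap each adjacent pair of characters (1↔2, 3↔4, ...).
Doing the same to "anchor": "aananncchchhoororr".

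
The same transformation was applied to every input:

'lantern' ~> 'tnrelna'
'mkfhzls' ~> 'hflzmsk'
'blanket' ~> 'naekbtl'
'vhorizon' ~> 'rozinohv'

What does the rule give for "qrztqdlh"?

tzdqhlrq

The pattern: move the first 2 characters to the end (rotate left by 2), then swap each adjacent pair of characters (1↔2, 3↔4, ...).
Starting from "qrztqdlh": after the first operation, "ztqdlhqr"; after the second, "tzdqhlrq".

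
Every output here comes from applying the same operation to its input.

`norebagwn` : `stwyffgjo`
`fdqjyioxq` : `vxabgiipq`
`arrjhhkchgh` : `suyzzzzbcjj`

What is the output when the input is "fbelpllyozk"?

twxcdddghqr

Each output is the input with this applied: sort the characters into alphabetical order, then shift every letter 8 places backward in the alphabet (wrapping around).
For "fbelpllyozk", step one produces "befklllopyz"; step two turns that into "twxcdddghqr".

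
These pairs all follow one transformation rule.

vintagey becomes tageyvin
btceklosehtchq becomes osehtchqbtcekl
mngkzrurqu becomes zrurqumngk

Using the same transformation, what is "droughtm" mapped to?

ughtmdro

Each output is the input with this applied: swap the front and back halves of the string, then move the last character to the front.
For "droughtm", step one produces "ghtmdrou"; step two turns that into "ughtmdro".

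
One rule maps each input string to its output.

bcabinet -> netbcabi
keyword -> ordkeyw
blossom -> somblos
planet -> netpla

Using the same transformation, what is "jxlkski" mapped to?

skijxlk

In each case the input is transformed by: move the last 3 characters to the front (rotate right by 3).
So "jxlkski" becomes "skijxlk".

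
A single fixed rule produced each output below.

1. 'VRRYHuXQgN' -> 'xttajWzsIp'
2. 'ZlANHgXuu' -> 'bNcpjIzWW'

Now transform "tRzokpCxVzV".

Rule — shift every letter 2 places forward in the alphabet (wrapping around), then flip the case of every letter.
Starting from "tRzokpCxVzV": after the first operation, "vTbqmrEzXbX"; after the second, "VtBQMReZxBx".

VtBQMReZxBx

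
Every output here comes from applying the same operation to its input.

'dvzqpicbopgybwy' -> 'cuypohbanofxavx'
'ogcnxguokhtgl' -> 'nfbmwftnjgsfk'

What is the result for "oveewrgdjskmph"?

nuddvqfcirjlog

Each output is the input with this applied: shift every letter 1 place backward in the alphabet (wrapping around).
"oveewrgdjskmph" → "nuddvqfcirjlog".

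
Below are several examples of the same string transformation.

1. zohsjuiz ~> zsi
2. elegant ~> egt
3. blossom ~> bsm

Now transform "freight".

fit

Rule — keep one character in every 3, starting at position 1 (positions 1st, 4th, 7th, ...).
On "freight" that produces "fit".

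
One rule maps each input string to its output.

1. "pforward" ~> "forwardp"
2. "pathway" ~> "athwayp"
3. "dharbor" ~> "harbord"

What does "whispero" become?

Each output is the input with this applied: move the first character to the end.
Doing the same to "whispero": "hisperow".

hisperow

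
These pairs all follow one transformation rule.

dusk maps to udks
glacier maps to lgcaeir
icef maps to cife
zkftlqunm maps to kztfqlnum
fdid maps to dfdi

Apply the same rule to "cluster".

lcsuetr

Looking at the pairs, the operation is to swap each adjacent pair of characters (1↔2, 3↔4, ...).
Applying that to "cluster" gives "lcsuetr".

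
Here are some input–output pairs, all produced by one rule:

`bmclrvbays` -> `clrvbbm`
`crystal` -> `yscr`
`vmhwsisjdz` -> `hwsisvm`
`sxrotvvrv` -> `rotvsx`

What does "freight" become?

eifr

Rule — delete the last 3 characters, then move the first 2 characters to the end (rotate left by 2).
Applying that to "freight" gives "eifr".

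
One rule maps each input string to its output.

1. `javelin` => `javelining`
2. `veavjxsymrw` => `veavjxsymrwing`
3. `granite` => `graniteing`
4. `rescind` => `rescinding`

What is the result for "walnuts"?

walnutsing

Each output is the input with this applied: append "ing".
So "walnuts" becomes "walnutsing".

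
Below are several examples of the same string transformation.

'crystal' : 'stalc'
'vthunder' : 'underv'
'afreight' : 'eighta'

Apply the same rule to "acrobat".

obata

Looking at the pairs, the operation is to move the first 3 characters to the end (rotate left by 3), then delete the last 2 characters.
So "acrobat" becomes "obata".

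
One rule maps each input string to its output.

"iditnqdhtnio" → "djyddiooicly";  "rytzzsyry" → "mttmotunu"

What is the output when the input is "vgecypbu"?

qpbwzkxt

What's happening: take characters alternately from the front and the back (1st, last, 2nd, 2nd-last, ...), then shift every letter 5 places backward in the alphabet (wrapping around).
Doing the same to "vgecypbu": "qpbwzkxt".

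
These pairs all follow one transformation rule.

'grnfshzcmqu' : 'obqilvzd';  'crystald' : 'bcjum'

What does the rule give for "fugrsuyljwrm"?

abdhusfav

The rule is to shift every letter 9 places forward in the alphabet (wrapping around), then delete the first 3 characters.
For "fugrsuyljwrm", step one produces "odpabdhusfav"; step two turns that into "abdhusfav".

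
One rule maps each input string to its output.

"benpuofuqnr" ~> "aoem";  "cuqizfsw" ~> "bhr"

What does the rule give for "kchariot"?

jzn

In each case the input is transformed by: shift every letter 1 place backward in the alphabet (wrapping around), then keep one character in every 3, starting at position 1 (positions 1st, 4th, 7th, ...).
For "kchariot", step one produces "jbgzqhns"; step two turns that into "jzn".
(Check on "benpuofuqnr": → "admotnetpmq" → "aoem" ✓)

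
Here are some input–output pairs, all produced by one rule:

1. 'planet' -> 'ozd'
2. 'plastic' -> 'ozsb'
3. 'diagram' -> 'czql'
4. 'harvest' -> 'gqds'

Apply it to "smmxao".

rlz

Looking at the pairs, the operation is to keep every other character starting from the first (positions 1st, 3rd, 5th, ...), then shift every letter 1 place backward in the alphabet (wrapping around).
On "smmxao": the first step gives "sma", and the second then gives "rlz".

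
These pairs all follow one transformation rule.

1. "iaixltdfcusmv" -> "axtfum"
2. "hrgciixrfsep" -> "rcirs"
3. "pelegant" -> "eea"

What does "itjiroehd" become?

tioh

The rule is to delete the last character, then keep every other character starting from the second (positions 2nd, 4th, 6th, ...).
Working it through for "itjiroehd": intermediate "itjiroeh", final "tioh".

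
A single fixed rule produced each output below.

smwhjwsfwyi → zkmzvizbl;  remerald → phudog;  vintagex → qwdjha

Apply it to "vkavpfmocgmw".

Rule — delete the first 2 characters, then shift every letter 3 places forward in the alphabet (wrapping around).
On "vkavpfmocgmw": the first step gives "avpfmocgmw", and the second then gives "dysiprfjpz".

dysiprfjpz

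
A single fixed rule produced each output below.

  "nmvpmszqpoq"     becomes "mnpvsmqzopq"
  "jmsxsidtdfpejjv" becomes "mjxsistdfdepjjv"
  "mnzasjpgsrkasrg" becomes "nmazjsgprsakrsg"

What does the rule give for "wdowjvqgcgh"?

dwwovjgqgch

Rule — swap each adjacent pair of characters (1↔2, 3↔4, ...).
For "wdowjvqgcgh" the result is "dwwovjgqgch".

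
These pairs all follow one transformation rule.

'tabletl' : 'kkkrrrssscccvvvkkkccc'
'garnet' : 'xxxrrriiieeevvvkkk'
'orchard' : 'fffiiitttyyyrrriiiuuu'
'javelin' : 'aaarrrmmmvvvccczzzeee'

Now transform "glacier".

xxxcccrrrtttzzzvvviii

Rule — repeat every character 3 times, then shift every letter 9 places backward in the alphabet (wrapping around).
On "glacier": the first step gives "ggglllaaaccciiieeerrr", and the second then gives "xxxcccrrrtttzzzvvviii".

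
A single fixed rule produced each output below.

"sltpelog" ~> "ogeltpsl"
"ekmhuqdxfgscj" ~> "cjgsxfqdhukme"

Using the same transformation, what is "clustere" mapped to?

The pattern: reverse the string, then swap each adjacent pair of characters (1↔2, 3↔4, ...).
"clustere" → "eretsulc" → "reteuscl".

reteuscl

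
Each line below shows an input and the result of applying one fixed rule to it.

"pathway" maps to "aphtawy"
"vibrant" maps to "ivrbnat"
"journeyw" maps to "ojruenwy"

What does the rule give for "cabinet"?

What's happening: swap each adjacent pair of characters (1↔2, 3↔4, ...).
On "cabinet" that produces "acibent".

acibent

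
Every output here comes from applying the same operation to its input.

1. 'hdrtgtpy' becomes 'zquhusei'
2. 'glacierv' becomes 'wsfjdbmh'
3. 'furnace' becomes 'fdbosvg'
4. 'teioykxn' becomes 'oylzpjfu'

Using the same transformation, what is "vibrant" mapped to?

Rule — reverse the string, then shift every letter 1 place forward in the alphabet (wrapping around).
Working it through for "vibrant": intermediate "tnarbiv", final "uobscjw".

uobscjw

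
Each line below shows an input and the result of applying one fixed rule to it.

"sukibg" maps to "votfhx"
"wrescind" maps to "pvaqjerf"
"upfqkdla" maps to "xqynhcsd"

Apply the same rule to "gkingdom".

Rule — swap the front and back halves of the string, then shift every letter 13 places forward in the alphabet (wrapping around) — i.e. ROT13.
Working it through for "gkingdom": intermediate "gdomgkin", final "tqbztxva".

tqbztxva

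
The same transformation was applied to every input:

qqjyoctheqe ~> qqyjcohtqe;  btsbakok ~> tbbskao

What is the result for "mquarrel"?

qmaurre

The transformation: delete the last character, then swap each adjacent pair of characters (1↔2, 3↔4, ...).
"mquarrel" → "mquarre" → "qmaurre".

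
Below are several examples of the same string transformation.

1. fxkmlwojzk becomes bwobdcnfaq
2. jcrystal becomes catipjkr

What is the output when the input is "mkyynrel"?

cdbppeiv

The transformation: move the last character to the front, then shift every letter 9 places backward in the alphabet (wrapping around).
For "mkyynrel", step one produces "lmkyynre"; step two turns that into "cdbppeiv".
(Check on "jcrystal": → "ljcrysta" → "catipjkr" ✓)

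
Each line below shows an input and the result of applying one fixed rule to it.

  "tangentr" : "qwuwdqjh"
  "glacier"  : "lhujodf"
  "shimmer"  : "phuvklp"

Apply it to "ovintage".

The pattern: shift every letter 3 places forward in the alphabet (wrapping around), then move the last 3 characters to the front (rotate right by 3).
So "ovintage" becomes "djhrylqw".

djhrylqw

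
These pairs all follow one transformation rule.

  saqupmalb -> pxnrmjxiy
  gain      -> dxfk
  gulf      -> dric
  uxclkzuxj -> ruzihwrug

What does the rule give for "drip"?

The rule is to shift every letter 3 places backward in the alphabet (wrapping around).
For "drip" the result is "aofm".

aofm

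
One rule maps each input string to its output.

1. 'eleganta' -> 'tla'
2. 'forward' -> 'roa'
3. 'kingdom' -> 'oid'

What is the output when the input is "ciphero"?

Each output is the input with this applied: move the last 2 characters to the front (rotate right by 2), then keep one character in every 3, starting at position 1 (positions 1st, 4th, 7th, ...).
"ciphero" → "rociphe" → "rie".
(Check on "eleganta": → "taelegan" → "tla" ✓)

rie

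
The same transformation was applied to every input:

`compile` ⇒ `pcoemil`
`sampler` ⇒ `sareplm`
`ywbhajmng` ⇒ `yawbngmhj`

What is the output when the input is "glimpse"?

The pattern: sort the characters into reverse alphabetical order, then take characters alternately from the front and the back (1st, last, 2nd, 2nd-last, ...).
"glimpse" → "spmlige" → "sepgmil".

sepgmil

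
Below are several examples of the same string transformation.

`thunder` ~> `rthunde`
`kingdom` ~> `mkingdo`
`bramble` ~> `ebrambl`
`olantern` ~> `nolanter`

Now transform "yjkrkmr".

ryjkrkm

Looking at the pairs, the operation is to move the last character to the front.
On "yjkrkmr" that produces "ryjkrkm".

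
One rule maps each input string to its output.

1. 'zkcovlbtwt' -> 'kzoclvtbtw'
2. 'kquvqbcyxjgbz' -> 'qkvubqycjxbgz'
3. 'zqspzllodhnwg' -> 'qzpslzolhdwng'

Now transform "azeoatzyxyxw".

Looking at the pairs, the operation is to swap each adjacent pair of characters (1↔2, 3↔4, ...).
For "azeoatzyxyxw" the result is "zaoetayzyxwx".

zaoetayzyxwx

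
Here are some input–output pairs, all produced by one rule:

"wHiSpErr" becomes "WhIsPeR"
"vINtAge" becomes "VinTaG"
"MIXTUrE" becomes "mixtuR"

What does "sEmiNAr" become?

Each output is the input with this applied: flip the case of every letter, then delete the last character.
Working it through for "sEmiNAr": intermediate "SeMInaR", final "SeMIna".

SeMIna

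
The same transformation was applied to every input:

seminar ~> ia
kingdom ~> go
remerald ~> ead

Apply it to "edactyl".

The rule is to keep every other character starting from the second (positions 2nd, 4th, 6th, ...), then delete the first character.
Applying both steps to "edactyl": "dcy", then "cy".

cy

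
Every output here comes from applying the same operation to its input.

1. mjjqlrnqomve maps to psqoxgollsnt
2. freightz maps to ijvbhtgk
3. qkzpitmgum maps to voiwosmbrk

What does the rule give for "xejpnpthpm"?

The transformation: swap the front and back halves of the string, then shift every letter 2 places forward in the alphabet (wrapping around).
On "xejpnpthpm": the first step gives "pthpmxejpn", and the second then gives "rvjrozglrp".

rvjrozglrp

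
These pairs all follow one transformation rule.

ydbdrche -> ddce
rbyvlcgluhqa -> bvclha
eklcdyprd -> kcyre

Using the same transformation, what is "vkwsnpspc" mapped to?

The rule is to move the first character to the end, then keep every other character starting from the first (positions 1st, 3rd, 5th, ...).
"vkwsnpspc" → "ksppv".

ksppv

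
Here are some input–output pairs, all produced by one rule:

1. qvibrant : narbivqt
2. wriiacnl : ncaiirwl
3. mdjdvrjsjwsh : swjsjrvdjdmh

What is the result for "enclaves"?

The pattern: move the last character to the front, then reverse the string.
On "enclaves": the first step gives "senclave", and the second then gives "evalcnes".

evalcnes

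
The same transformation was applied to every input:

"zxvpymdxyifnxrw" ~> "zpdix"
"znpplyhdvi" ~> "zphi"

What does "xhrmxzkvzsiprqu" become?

Looking at the pairs, the operation is to keep one character in every 3, starting at position 1 (positions 1st, 4th, 7th, ...).
For "xhrmxzkvzsiprqu" the result is "xmksr".

xmksr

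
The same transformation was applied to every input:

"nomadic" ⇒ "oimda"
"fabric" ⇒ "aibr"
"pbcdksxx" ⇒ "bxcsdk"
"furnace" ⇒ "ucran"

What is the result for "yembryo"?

The rule is to take characters alternately from the front and the back (1st, last, 2nd, 2nd-last, ...), then delete the first 2 characters.
Working it through for "yembryo": intermediate "yoeymrb", final "eymrb".

eymrb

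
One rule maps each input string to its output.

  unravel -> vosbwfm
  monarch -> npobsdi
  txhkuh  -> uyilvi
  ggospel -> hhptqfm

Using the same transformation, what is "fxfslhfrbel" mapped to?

gygtmigscfm

Rule — shift every letter 1 place forward in the alphabet (wrapping around).
Applying that to "fxfslhfrbel" gives "gygtmigscfm".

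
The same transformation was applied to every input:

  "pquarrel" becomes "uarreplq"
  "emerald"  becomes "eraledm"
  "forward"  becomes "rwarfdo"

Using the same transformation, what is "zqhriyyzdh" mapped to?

The rule is to swap the first and last characters, then move the first 2 characters to the end (rotate left by 2).
Applying that to "zqhriyyzdh" gives "hriyyzdzhq".

hriyyzdzhq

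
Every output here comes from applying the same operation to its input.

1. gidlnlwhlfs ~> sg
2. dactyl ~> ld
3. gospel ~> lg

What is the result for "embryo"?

oe

The pattern: move the first character to the end, then keep only the last 2 characters.
"embryo" → "mbryoe" → "oe".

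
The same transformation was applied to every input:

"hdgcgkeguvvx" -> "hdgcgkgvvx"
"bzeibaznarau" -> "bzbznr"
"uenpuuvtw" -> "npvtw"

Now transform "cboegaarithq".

Rule — remove every vowel.
For "cboegaarithq" the result is "cbgrthq".

cbgrthq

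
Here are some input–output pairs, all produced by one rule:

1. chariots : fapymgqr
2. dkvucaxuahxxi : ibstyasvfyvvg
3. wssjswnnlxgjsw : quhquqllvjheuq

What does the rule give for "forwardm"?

mduppykb

Rule — swap each adjacent pair of characters (1↔2, 3↔4, ...), then shift every letter 2 places backward in the alphabet (wrapping around).
For "forwardm", step one produces "ofwrramd"; step two turns that into "mduppykb".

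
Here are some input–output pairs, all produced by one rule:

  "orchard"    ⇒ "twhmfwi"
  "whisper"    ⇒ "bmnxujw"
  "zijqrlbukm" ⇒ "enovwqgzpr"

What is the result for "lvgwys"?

Each output is the input with this applied: shift every letter 5 places forward in the alphabet (wrapping around).
"lvgwys" → "qalbdx".

qalbdx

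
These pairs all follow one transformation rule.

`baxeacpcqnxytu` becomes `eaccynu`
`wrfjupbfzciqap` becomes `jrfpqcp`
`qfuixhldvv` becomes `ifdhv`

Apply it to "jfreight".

Each output is the input with this applied: keep every other character starting from the second (positions 2nd, 4th, 6th, ...), then swap each adjacent pair of characters (1↔2, 3↔4, ...).
Starting from "jfreight": after the first operation, "fegt"; after the second, "eftg".

eftg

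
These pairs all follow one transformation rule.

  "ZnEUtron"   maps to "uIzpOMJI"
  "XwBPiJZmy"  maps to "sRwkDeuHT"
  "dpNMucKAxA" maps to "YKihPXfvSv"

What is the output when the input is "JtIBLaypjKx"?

eOdwgVTKEfS

The rule is to shift every letter 5 places backward in the alphabet (wrapping around), then flip the case of every letter.
Doing the same to "JtIBLaypjKx": "eOdwgVTKEfS".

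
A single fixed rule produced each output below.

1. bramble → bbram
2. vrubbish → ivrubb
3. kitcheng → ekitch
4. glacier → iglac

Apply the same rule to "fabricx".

The pattern: delete the last 2 characters, then move the last character to the front.
For "fabricx" the result is "ifabr".

ifabr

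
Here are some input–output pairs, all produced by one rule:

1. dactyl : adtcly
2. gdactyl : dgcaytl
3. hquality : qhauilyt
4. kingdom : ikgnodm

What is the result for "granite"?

rgnatie

Each output is the input with this applied: swap each adjacent pair of characters (1↔2, 3↔4, ...).
Doing the same to "granite": "rgnatie".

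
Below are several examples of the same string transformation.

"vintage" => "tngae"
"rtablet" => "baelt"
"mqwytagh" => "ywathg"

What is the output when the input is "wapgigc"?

Each output is the input with this applied: swap each adjacent pair of characters (1↔2, 3↔4, ...), then delete the first 2 characters.
Working it through for "wapgigc": intermediate "awgpgic", final "gpgic".

gpgic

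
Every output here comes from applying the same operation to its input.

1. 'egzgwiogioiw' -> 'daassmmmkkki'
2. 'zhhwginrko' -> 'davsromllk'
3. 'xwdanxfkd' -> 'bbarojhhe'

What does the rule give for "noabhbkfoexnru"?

byvssrroljiffe

Looking at the pairs, the operation is to sort the characters into reverse alphabetical order, then shift every letter 4 places forward in the alphabet (wrapping around).
Doing the same to "noabhbkfoexnru": "byvssrroljiffe".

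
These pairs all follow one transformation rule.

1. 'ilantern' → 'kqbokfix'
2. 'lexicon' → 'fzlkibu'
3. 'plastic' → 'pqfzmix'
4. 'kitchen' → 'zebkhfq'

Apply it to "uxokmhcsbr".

Looking at the pairs, the operation is to move the first 3 characters to the end (rotate left by 3), then shift every letter 3 places backward in the alphabet (wrapping around).
Applying both steps to "uxokmhcsbr": "kmhcsbruxo", then "hjezpyorul".
(Check on "plastic": → "sticpla" → "pqfzmix" ✓)

hjezpyorul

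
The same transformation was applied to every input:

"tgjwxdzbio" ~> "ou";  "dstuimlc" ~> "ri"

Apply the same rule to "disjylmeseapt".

Each output is the input with this applied: shift every letter 6 places forward in the alphabet (wrapping around), then keep only the last 2 characters.
On "disjylmeseapt": the first step gives "joyperskykgvz", and the second then gives "vz".

vz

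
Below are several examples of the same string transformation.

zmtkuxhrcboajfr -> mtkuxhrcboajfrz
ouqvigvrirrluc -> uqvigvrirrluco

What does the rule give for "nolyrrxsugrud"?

Each output is the input with this applied: move the first character to the end.
On "nolyrrxsugrud" that produces "olyrrxsugrudn".

olyrrxsugrudn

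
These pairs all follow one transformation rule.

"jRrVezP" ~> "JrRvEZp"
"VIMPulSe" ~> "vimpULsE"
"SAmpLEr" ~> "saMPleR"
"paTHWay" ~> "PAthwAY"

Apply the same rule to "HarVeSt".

hARvEsT

In each case the input is transformed by: flip the case of every letter.
So "HarVeSt" becomes "hARvEsT".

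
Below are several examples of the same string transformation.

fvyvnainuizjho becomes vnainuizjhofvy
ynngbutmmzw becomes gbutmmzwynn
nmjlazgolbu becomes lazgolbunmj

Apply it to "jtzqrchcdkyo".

qrchcdkyojtz

In each case the input is transformed by: move the first 3 characters to the end (rotate left by 3).
Applying that to "jtzqrchcdkyo" gives "qrchcdkyojtz".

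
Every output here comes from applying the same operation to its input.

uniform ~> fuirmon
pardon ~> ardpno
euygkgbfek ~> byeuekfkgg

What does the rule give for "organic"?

Rule — sort the characters into alphabetical order, then take characters alternately from the front and the back (1st, last, 2nd, 2nd-last, ...).
Working it through for "organic": intermediate "acginor", final "arcogni".

arcogni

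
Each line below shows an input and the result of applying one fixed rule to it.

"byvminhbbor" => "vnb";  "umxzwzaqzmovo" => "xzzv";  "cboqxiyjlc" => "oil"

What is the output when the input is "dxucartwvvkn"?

urvn

The transformation: keep one character in every 3, starting at position 3 (positions 3rd, 6th, 9th, ...).
So "dxucartwvvkn" becomes "urvn".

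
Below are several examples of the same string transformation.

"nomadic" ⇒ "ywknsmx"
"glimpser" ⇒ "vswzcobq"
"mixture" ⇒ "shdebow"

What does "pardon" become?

kbnyxz

The transformation: shift every letter 10 places forward in the alphabet (wrapping around), then move the first character to the end.
"pardon" → "zkbnyx" → "kbnyxz".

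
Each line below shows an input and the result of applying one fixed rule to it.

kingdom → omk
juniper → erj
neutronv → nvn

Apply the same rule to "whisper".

The transformation: move the first character to the end, then keep only the last 3 characters.
On "whisper": the first step gives "hisperw", and the second then gives "erw".

erw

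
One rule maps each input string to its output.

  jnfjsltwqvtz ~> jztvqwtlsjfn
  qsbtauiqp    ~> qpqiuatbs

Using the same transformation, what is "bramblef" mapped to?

bfelbmar

In each case the input is transformed by: reverse the string, then move the last character to the front.
For "bramblef", step one produces "felbmarb"; step two turns that into "bfelbmar".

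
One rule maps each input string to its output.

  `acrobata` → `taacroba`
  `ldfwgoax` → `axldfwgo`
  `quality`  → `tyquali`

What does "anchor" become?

The pattern: move the last 2 characters to the front (rotate right by 2).
"anchor" → "oranch".

oranch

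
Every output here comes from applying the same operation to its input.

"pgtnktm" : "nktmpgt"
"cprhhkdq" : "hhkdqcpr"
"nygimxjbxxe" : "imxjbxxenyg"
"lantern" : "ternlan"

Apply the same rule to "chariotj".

riotjcha

Each output is the input with this applied: move the first 3 characters to the end (rotate left by 3).
So "chariotj" becomes "riotjcha".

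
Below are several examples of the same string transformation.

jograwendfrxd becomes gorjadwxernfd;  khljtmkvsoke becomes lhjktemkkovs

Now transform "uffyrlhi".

The transformation: move the first 2 characters to the end (rotate left by 2), then take characters alternately from the front and the back (1st, last, 2nd, 2nd-last, ...).
Working it through for "uffyrlhi": intermediate "fyrlhiuf", final "ffyurilh".

ffyurilh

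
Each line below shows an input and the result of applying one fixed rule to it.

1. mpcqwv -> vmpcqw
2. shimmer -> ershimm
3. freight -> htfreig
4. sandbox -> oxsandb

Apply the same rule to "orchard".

rdorcha

The pattern: move the first 2 characters to the end (rotate left by 2), then move the first 3 characters to the end (rotate left by 3).
Starting from "orchard": after the first operation, "chardor"; after the second, "rdorcha".
(Check on "shimmer": → "immersh" → "ershimm" ✓)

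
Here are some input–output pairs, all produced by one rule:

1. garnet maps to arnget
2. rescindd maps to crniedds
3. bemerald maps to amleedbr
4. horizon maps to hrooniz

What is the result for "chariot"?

aroihct

Looking at the pairs, the operation is to sort the characters into reverse alphabetical order, then swap the first and last characters.
For "chariot" the result is "aroihct".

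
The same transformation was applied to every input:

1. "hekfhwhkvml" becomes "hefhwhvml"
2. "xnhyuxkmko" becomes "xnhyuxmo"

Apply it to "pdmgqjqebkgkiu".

pdmgqjqebgiu

Each output is the input with this applied: remove every "k".
"pdmgqjqebkgkiu" → "pdmgqjqebgiu".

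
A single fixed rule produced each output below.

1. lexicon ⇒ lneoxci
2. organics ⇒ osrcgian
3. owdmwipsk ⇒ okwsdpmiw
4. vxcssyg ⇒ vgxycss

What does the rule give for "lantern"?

lnarnet

Each output is the input with this applied: take characters alternately from the front and the back (1st, last, 2nd, 2nd-last, ...).
"lantern" → "lnarnet".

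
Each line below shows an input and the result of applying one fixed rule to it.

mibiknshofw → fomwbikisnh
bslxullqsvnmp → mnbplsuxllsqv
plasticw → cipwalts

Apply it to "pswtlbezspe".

pspewsltebz

What's happening: move the last 3 characters to the front (rotate right by 3), then swap each adjacent pair of characters (1↔2, 3↔4, ...).
On "pswtlbezspe": the first step gives "spepswtlbez", and the second then gives "pspewsltebz".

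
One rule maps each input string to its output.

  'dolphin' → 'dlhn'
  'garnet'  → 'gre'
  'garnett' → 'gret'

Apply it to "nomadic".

nmdc

The pattern: keep every other character starting from the first (positions 1st, 3rd, 5th, ...).
For "nomadic" the result is "nmdc".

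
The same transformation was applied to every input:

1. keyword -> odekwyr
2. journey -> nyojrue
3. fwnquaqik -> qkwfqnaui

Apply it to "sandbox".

bxasdno

Looking at the pairs, the operation is to swap each adjacent pair of characters (1↔2, 3↔4, ...), then move the last 2 characters to the front (rotate right by 2).
Starting from "sandbox": after the first operation, "asdnobx"; after the second, "bxasdno".
(Check on "fwnquaqik": → "wfqnauiqk" → "qkwfqnaui" ✓)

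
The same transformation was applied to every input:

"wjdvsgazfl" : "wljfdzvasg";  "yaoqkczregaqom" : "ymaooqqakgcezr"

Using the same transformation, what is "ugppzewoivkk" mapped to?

ukgkpvpizoew

The pattern: take characters alternately from the front and the back (1st, last, 2nd, 2nd-last, ...).
So "ugppzewoivkk" becomes "ukgkpvpizoew".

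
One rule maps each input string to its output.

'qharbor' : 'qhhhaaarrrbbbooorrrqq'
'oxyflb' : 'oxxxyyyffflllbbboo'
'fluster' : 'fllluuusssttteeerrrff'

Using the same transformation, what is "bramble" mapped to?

The rule is to repeat every character 3 times, then move the first 2 characters to the end (rotate left by 2).
"bramble" → "bbbrrraaammmbbbllleee" → "brrraaammmbbbllleeebb".

brrraaammmbbbllleeebb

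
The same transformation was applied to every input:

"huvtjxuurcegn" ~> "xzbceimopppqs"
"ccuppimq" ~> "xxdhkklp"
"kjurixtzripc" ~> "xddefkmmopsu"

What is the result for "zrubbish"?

wwcdmnpu

The rule is to sort the characters into alphabetical order, then shift every letter 5 places backward in the alphabet (wrapping around).
For "zrubbish", step one produces "bbhirsuz"; step two turns that into "wwcdmnpu".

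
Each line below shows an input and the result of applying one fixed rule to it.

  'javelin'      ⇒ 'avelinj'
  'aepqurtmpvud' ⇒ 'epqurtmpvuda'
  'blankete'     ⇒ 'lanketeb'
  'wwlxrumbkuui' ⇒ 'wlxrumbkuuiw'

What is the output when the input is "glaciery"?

lacieryg

The rule is to move the first character to the end.
So "glaciery" becomes "lacieryg".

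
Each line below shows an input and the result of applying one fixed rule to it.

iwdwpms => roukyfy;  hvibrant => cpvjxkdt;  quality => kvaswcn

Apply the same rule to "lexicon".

eqpngzk

Each output is the input with this applied: shift every letter 2 places forward in the alphabet (wrapping around), then move the last 3 characters to the front (rotate right by 3).
Applying both steps to "lexicon": "ngzkeqp", then "eqpngzk".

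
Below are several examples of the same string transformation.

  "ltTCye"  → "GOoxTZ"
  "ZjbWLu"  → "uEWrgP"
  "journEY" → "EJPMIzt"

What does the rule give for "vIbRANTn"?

The transformation: shift every letter 5 places backward in the alphabet (wrapping around), then flip the case of every letter.
Working it through for "vIbRANTn": intermediate "qDwMVIOi", final "QdWmvioI".

QdWmvioI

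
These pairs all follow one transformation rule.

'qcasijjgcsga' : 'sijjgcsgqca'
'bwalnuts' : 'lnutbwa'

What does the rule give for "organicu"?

anicorg

Each output is the input with this applied: delete the last character, then move the first 3 characters to the end (rotate left by 3).
Working it through for "organicu": intermediate "organic", final "anicorg".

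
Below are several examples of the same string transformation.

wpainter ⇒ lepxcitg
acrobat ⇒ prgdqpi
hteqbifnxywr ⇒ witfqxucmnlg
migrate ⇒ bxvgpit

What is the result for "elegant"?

tatvpci

Looking at the pairs, the operation is to shift every letter 11 places backward in the alphabet (wrapping around).
"elegant" → "tatvpci".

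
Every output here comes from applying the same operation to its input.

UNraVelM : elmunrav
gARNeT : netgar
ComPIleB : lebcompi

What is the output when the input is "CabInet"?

netcabi

In each case the input is transformed by: move the last 3 characters to the front (rotate right by 3), then convert every letter to lowercase.
On "CabInet" that produces "netcabi".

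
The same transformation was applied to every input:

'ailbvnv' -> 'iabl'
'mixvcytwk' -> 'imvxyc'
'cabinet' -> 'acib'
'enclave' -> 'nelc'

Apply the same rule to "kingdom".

ikgn

The rule is to delete the last 3 characters, then swap each adjacent pair of characters (1↔2, 3↔4, ...).
Applying both steps to "kingdom": "king", then "ikgn".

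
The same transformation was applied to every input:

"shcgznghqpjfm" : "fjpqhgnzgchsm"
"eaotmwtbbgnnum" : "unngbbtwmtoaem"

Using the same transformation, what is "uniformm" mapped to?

mrofinum

The rule is to move the last character to the front, then reverse the string.
For "uniformm", step one produces "muniform"; step two turns that into "mrofinum".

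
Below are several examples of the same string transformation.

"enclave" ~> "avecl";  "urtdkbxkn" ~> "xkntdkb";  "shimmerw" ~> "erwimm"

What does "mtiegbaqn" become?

Each output is the input with this applied: delete the first 2 characters, then move the last 3 characters to the front (rotate right by 3).
So "mtiegbaqn" becomes "aqniegb".

aqniegb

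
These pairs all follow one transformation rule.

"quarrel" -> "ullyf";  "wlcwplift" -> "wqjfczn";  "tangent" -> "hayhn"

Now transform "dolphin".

The pattern: delete the first 2 characters, then shift every letter 6 places backward in the alphabet (wrapping around).
"dolphin" → "lphin" → "fjbch".

fjbch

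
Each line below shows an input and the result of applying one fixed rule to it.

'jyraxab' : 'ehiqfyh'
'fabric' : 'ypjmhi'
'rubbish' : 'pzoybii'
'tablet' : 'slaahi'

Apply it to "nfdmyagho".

novumktfh

The pattern: shift every letter 7 places forward in the alphabet (wrapping around), then move the last 3 characters to the front (rotate right by 3).
For "nfdmyagho", step one produces "umktfhnov"; step two turns that into "novumktfh".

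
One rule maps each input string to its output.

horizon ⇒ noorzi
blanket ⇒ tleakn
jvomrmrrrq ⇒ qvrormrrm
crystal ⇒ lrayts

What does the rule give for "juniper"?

ruenpi

The pattern: take characters alternately from the front and the back (1st, last, 2nd, 2nd-last, ...), then delete the first character.
On "juniper": the first step gives "jruenpi", and the second then gives "ruenpi".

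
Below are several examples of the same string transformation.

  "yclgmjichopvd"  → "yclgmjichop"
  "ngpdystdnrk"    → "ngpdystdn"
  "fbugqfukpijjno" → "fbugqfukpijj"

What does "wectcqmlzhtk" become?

What's happening: delete the last 2 characters.
Doing the same to "wectcqmlzhtk": "wectcqmlzh".

wectcqmlzh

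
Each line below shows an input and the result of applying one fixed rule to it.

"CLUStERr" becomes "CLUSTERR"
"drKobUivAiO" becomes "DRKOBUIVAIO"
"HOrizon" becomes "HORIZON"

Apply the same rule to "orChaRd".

Each output is the input with this applied: convert every letter to uppercase.
For "orChaRd" the result is "ORCHARD".

ORCHARD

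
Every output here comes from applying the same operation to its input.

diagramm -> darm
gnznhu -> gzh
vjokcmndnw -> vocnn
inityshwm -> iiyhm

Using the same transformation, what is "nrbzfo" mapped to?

nbf

The transformation: keep every other character starting from the first (positions 1st, 3rd, 5th, ...).
So "nrbzfo" becomes "nbf".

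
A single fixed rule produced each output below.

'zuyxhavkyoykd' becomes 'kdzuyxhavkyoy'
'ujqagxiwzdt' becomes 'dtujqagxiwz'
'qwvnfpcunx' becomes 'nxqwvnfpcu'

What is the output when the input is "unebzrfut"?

Looking at the pairs, the operation is to move the last 2 characters to the front (rotate right by 2).
Doing the same to "unebzrfut": "utunebzrf".

utunebzrf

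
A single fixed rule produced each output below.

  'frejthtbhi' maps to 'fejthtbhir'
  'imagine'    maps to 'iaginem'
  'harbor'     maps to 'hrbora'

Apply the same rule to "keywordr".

kywordre

What's happening: move the first character to the end, then swap the first and last characters.
Applying both steps to "keywordr": "eywordrk", then "kywordre".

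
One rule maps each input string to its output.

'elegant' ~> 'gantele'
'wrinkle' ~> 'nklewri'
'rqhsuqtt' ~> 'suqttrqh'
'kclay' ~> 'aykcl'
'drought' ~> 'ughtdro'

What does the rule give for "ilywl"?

The pattern: move the first 3 characters to the end (rotate left by 3).
Doing the same to "ilywl": "wlily".

wlily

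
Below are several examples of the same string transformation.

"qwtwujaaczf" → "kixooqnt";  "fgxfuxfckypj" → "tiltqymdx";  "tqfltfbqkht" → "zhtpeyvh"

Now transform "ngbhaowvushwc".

Looking at the pairs, the operation is to delete the first 3 characters, then shift every letter 12 places backward in the alphabet (wrapping around).
Working it through for "ngbhaowvushwc": intermediate "haowvushwc", final "vockjigvkq".

vockjigvkq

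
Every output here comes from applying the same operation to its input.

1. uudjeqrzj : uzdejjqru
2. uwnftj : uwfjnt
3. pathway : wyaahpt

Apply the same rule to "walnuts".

Each output is the input with this applied: sort the characters into alphabetical order, then move the last 2 characters to the front (rotate right by 2).
For "walnuts", step one produces "alnstuw"; step two turns that into "uwalnst".

uwalnst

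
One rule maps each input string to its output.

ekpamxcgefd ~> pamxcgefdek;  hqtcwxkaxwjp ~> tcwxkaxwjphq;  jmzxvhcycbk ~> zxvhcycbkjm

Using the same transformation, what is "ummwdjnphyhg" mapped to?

What's happening: move the first 2 characters to the end (rotate left by 2).
For "ummwdjnphyhg" the result is "mwdjnphyhgum".

mwdjnphyhgum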